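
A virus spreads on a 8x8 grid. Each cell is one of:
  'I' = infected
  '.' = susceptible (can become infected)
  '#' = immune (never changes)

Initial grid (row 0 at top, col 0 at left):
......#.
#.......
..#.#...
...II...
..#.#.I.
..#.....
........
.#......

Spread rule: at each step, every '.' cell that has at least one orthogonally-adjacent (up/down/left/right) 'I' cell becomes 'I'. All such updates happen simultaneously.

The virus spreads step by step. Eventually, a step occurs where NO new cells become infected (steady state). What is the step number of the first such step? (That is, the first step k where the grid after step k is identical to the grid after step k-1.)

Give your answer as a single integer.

Step 0 (initial): 3 infected
Step 1: +8 new -> 11 infected
Step 2: +9 new -> 20 infected
Step 3: +14 new -> 34 infected
Step 4: +13 new -> 47 infected
Step 5: +6 new -> 53 infected
Step 6: +2 new -> 55 infected
Step 7: +1 new -> 56 infected
Step 8: +0 new -> 56 infected

Answer: 8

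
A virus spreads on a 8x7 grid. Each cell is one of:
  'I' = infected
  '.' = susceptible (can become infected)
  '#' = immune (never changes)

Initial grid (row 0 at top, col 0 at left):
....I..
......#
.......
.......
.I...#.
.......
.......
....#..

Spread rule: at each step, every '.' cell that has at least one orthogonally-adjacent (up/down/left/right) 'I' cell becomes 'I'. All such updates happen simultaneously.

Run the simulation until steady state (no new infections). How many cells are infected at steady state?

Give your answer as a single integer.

Step 0 (initial): 2 infected
Step 1: +7 new -> 9 infected
Step 2: +12 new -> 21 infected
Step 3: +14 new -> 35 infected
Step 4: +8 new -> 43 infected
Step 5: +4 new -> 47 infected
Step 6: +3 new -> 50 infected
Step 7: +2 new -> 52 infected
Step 8: +1 new -> 53 infected
Step 9: +0 new -> 53 infected

Answer: 53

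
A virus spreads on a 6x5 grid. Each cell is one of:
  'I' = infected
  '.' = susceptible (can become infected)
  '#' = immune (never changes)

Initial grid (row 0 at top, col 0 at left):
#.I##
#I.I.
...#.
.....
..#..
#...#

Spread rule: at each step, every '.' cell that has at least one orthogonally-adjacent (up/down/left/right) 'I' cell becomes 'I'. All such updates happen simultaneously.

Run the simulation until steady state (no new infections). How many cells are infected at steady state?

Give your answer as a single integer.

Answer: 22

Derivation:
Step 0 (initial): 3 infected
Step 1: +4 new -> 7 infected
Step 2: +4 new -> 11 infected
Step 3: +4 new -> 15 infected
Step 4: +4 new -> 19 infected
Step 5: +2 new -> 21 infected
Step 6: +1 new -> 22 infected
Step 7: +0 new -> 22 infected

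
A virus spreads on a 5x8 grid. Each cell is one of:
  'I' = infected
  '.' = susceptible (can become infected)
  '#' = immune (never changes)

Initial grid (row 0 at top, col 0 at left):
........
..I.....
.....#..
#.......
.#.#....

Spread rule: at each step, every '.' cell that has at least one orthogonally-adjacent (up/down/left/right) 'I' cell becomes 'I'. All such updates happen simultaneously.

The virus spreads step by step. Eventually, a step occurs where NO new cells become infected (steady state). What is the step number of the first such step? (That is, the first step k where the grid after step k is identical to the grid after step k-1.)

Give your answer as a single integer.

Step 0 (initial): 1 infected
Step 1: +4 new -> 5 infected
Step 2: +7 new -> 12 infected
Step 3: +8 new -> 20 infected
Step 4: +3 new -> 23 infected
Step 5: +5 new -> 28 infected
Step 6: +4 new -> 32 infected
Step 7: +2 new -> 34 infected
Step 8: +1 new -> 35 infected
Step 9: +0 new -> 35 infected

Answer: 9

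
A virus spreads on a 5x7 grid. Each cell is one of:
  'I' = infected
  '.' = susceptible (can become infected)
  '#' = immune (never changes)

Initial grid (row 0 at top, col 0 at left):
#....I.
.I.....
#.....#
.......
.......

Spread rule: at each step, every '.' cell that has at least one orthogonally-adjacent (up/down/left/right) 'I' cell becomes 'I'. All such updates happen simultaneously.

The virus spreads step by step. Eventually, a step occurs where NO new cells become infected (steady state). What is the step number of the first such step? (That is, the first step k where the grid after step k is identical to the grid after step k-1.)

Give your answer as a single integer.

Step 0 (initial): 2 infected
Step 1: +7 new -> 9 infected
Step 2: +8 new -> 17 infected
Step 3: +6 new -> 23 infected
Step 4: +6 new -> 29 infected
Step 5: +3 new -> 32 infected
Step 6: +0 new -> 32 infected

Answer: 6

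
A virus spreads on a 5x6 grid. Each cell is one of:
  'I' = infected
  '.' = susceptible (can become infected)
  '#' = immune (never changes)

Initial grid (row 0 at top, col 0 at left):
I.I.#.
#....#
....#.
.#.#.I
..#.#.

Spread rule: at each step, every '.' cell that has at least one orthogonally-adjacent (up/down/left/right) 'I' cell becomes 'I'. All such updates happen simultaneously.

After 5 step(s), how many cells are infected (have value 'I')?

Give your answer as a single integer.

Answer: 18

Derivation:
Step 0 (initial): 3 infected
Step 1: +6 new -> 9 infected
Step 2: +3 new -> 12 infected
Step 3: +4 new -> 16 infected
Step 4: +1 new -> 17 infected
Step 5: +1 new -> 18 infected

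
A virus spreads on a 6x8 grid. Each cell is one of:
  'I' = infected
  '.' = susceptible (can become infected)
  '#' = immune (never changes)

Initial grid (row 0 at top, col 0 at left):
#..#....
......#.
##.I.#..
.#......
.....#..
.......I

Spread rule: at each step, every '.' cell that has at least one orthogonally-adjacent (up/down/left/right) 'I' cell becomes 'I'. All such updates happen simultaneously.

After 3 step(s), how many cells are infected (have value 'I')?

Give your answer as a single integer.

Answer: 27

Derivation:
Step 0 (initial): 2 infected
Step 1: +6 new -> 8 infected
Step 2: +8 new -> 16 infected
Step 3: +11 new -> 27 infected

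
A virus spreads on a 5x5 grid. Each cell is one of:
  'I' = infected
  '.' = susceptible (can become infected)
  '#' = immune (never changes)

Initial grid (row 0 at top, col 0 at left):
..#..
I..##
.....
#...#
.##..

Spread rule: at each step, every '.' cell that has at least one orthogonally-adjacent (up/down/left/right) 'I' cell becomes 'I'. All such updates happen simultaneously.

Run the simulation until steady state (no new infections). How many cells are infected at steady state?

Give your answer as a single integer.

Step 0 (initial): 1 infected
Step 1: +3 new -> 4 infected
Step 2: +3 new -> 7 infected
Step 3: +2 new -> 9 infected
Step 4: +2 new -> 11 infected
Step 5: +2 new -> 13 infected
Step 6: +1 new -> 14 infected
Step 7: +1 new -> 15 infected
Step 8: +0 new -> 15 infected

Answer: 15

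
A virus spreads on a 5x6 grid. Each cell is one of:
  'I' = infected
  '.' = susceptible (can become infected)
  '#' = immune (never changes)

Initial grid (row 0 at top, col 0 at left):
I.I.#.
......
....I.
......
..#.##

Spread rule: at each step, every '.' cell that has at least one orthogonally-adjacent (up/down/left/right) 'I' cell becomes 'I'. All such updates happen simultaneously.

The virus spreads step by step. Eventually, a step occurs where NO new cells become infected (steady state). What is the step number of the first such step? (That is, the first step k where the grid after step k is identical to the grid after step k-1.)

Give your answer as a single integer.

Answer: 6

Derivation:
Step 0 (initial): 3 infected
Step 1: +8 new -> 11 infected
Step 2: +7 new -> 18 infected
Step 3: +5 new -> 23 infected
Step 4: +2 new -> 25 infected
Step 5: +1 new -> 26 infected
Step 6: +0 new -> 26 infected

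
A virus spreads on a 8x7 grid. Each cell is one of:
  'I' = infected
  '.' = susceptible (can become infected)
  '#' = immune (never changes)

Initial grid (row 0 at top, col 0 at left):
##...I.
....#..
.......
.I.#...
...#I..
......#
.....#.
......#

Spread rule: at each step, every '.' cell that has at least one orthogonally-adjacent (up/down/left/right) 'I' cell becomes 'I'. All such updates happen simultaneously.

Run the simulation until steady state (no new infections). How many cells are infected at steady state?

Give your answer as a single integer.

Answer: 47

Derivation:
Step 0 (initial): 3 infected
Step 1: +10 new -> 13 infected
Step 2: +15 new -> 28 infected
Step 3: +12 new -> 40 infected
Step 4: +5 new -> 45 infected
Step 5: +2 new -> 47 infected
Step 6: +0 new -> 47 infected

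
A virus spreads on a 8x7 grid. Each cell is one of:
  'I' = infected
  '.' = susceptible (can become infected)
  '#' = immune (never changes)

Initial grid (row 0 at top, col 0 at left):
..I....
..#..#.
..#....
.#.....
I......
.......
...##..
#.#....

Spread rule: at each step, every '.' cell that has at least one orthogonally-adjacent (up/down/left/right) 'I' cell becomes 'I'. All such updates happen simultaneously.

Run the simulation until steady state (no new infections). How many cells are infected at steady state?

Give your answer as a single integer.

Step 0 (initial): 2 infected
Step 1: +5 new -> 7 infected
Step 2: +8 new -> 15 infected
Step 3: +9 new -> 24 infected
Step 4: +7 new -> 31 infected
Step 5: +5 new -> 36 infected
Step 6: +4 new -> 40 infected
Step 7: +3 new -> 43 infected
Step 8: +2 new -> 45 infected
Step 9: +2 new -> 47 infected
Step 10: +1 new -> 48 infected
Step 11: +0 new -> 48 infected

Answer: 48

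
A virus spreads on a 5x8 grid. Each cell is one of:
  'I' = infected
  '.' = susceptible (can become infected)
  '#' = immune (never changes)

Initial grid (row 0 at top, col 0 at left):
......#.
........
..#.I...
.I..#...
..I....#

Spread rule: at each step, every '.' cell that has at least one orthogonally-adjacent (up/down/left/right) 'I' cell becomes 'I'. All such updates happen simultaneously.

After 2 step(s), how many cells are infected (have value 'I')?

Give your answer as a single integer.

Answer: 21

Derivation:
Step 0 (initial): 3 infected
Step 1: +8 new -> 11 infected
Step 2: +10 new -> 21 infected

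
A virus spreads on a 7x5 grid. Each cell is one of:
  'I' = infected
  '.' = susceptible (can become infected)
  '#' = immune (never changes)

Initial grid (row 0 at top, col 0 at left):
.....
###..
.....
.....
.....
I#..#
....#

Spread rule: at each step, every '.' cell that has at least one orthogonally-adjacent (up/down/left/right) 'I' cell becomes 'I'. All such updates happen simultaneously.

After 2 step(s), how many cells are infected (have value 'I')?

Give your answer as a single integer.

Answer: 6

Derivation:
Step 0 (initial): 1 infected
Step 1: +2 new -> 3 infected
Step 2: +3 new -> 6 infected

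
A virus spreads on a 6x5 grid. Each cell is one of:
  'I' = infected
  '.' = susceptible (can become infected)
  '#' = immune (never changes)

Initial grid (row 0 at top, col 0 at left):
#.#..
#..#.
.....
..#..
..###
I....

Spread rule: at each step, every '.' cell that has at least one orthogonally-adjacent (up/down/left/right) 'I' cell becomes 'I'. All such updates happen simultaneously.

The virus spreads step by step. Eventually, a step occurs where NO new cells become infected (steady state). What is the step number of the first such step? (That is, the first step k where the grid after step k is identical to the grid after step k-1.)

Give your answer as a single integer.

Step 0 (initial): 1 infected
Step 1: +2 new -> 3 infected
Step 2: +3 new -> 6 infected
Step 3: +3 new -> 9 infected
Step 4: +2 new -> 11 infected
Step 5: +2 new -> 13 infected
Step 6: +3 new -> 16 infected
Step 7: +2 new -> 18 infected
Step 8: +2 new -> 20 infected
Step 9: +1 new -> 21 infected
Step 10: +1 new -> 22 infected
Step 11: +0 new -> 22 infected

Answer: 11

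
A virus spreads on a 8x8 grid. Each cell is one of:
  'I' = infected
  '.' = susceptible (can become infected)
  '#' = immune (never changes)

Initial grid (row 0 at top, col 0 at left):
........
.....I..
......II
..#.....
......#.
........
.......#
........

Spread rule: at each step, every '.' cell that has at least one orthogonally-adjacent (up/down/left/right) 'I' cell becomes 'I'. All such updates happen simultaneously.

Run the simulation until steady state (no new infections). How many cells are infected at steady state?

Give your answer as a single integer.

Answer: 61

Derivation:
Step 0 (initial): 3 infected
Step 1: +7 new -> 10 infected
Step 2: +7 new -> 17 infected
Step 3: +6 new -> 23 infected
Step 4: +7 new -> 30 infected
Step 5: +7 new -> 37 infected
Step 6: +8 new -> 45 infected
Step 7: +6 new -> 51 infected
Step 8: +4 new -> 55 infected
Step 9: +3 new -> 58 infected
Step 10: +2 new -> 60 infected
Step 11: +1 new -> 61 infected
Step 12: +0 new -> 61 infected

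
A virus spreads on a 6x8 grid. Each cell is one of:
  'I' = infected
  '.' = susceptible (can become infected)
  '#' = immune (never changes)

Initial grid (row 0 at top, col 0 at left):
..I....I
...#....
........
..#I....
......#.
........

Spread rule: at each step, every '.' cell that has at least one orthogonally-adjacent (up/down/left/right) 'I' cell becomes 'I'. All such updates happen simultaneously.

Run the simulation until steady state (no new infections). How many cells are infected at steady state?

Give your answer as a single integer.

Answer: 45

Derivation:
Step 0 (initial): 3 infected
Step 1: +8 new -> 11 infected
Step 2: +12 new -> 23 infected
Step 3: +12 new -> 35 infected
Step 4: +6 new -> 41 infected
Step 5: +4 new -> 45 infected
Step 6: +0 new -> 45 infected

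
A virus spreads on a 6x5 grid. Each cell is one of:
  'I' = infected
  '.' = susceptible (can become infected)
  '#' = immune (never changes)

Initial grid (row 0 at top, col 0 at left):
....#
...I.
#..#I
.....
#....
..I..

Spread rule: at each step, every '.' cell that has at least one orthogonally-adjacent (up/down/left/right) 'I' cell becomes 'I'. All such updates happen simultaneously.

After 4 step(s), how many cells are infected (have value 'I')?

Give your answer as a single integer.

Step 0 (initial): 3 infected
Step 1: +7 new -> 10 infected
Step 2: +10 new -> 20 infected
Step 3: +4 new -> 24 infected
Step 4: +2 new -> 26 infected

Answer: 26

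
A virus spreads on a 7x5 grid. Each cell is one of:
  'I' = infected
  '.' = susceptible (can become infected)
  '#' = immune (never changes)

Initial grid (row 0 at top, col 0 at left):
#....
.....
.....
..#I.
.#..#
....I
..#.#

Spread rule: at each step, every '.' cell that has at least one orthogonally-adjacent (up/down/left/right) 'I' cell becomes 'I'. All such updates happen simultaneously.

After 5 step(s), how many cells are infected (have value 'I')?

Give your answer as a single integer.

Step 0 (initial): 2 infected
Step 1: +4 new -> 6 infected
Step 2: +6 new -> 12 infected
Step 3: +5 new -> 17 infected
Step 4: +7 new -> 24 infected
Step 5: +5 new -> 29 infected

Answer: 29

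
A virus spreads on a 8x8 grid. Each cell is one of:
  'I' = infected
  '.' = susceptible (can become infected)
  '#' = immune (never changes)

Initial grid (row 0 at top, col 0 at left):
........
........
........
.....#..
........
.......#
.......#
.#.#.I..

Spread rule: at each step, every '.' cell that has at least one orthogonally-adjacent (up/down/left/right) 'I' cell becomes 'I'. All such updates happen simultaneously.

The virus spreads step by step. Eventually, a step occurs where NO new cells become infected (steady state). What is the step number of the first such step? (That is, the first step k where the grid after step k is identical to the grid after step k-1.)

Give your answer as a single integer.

Answer: 13

Derivation:
Step 0 (initial): 1 infected
Step 1: +3 new -> 4 infected
Step 2: +4 new -> 8 infected
Step 3: +4 new -> 12 infected
Step 4: +4 new -> 16 infected
Step 5: +7 new -> 23 infected
Step 6: +7 new -> 30 infected
Step 7: +9 new -> 39 infected
Step 8: +8 new -> 47 infected
Step 9: +6 new -> 53 infected
Step 10: +3 new -> 56 infected
Step 11: +2 new -> 58 infected
Step 12: +1 new -> 59 infected
Step 13: +0 new -> 59 infected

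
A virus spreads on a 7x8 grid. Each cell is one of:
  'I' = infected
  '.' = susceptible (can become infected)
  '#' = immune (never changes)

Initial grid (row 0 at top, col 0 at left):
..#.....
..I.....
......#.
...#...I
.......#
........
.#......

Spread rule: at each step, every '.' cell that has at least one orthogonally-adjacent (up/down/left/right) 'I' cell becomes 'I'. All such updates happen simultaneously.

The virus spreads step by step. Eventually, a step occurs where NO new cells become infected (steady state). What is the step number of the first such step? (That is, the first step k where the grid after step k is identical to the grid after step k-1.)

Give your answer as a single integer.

Step 0 (initial): 2 infected
Step 1: +5 new -> 7 infected
Step 2: +10 new -> 17 infected
Step 3: +13 new -> 30 infected
Step 4: +10 new -> 40 infected
Step 5: +7 new -> 47 infected
Step 6: +3 new -> 50 infected
Step 7: +1 new -> 51 infected
Step 8: +0 new -> 51 infected

Answer: 8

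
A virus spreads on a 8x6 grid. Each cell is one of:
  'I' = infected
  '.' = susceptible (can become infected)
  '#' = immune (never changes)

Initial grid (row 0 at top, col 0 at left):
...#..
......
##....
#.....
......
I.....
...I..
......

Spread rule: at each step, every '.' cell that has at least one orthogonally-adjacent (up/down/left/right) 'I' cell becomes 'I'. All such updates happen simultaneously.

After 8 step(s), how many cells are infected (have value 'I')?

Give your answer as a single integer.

Answer: 43

Derivation:
Step 0 (initial): 2 infected
Step 1: +7 new -> 9 infected
Step 2: +9 new -> 18 infected
Step 3: +7 new -> 25 infected
Step 4: +4 new -> 29 infected
Step 5: +4 new -> 33 infected
Step 6: +3 new -> 36 infected
Step 7: +4 new -> 40 infected
Step 8: +3 new -> 43 infected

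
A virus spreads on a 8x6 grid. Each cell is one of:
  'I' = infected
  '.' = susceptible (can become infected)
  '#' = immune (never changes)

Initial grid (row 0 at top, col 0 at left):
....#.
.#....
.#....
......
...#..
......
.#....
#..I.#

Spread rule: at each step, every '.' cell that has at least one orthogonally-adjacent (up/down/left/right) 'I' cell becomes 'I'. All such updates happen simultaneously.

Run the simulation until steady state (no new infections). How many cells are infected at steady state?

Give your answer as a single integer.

Step 0 (initial): 1 infected
Step 1: +3 new -> 4 infected
Step 2: +4 new -> 8 infected
Step 3: +3 new -> 11 infected
Step 4: +4 new -> 15 infected
Step 5: +5 new -> 20 infected
Step 6: +7 new -> 27 infected
Step 7: +5 new -> 32 infected
Step 8: +4 new -> 36 infected
Step 9: +4 new -> 40 infected
Step 10: +1 new -> 41 infected
Step 11: +0 new -> 41 infected

Answer: 41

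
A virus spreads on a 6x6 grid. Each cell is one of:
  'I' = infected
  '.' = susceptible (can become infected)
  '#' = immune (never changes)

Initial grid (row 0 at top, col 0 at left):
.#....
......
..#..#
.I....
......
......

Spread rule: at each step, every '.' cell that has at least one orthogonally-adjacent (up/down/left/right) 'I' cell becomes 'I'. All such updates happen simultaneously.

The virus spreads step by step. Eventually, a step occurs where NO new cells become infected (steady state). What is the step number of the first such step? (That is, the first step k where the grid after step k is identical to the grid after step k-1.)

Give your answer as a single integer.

Step 0 (initial): 1 infected
Step 1: +4 new -> 5 infected
Step 2: +6 new -> 11 infected
Step 3: +7 new -> 18 infected
Step 4: +7 new -> 25 infected
Step 5: +4 new -> 29 infected
Step 6: +3 new -> 32 infected
Step 7: +1 new -> 33 infected
Step 8: +0 new -> 33 infected

Answer: 8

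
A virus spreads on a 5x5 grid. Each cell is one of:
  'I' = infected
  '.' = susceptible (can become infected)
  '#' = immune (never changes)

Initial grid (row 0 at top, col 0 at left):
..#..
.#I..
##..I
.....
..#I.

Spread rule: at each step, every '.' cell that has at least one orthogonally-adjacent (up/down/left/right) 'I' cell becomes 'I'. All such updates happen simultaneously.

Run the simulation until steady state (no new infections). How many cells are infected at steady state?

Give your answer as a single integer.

Answer: 17

Derivation:
Step 0 (initial): 3 infected
Step 1: +7 new -> 10 infected
Step 2: +3 new -> 13 infected
Step 3: +1 new -> 14 infected
Step 4: +2 new -> 16 infected
Step 5: +1 new -> 17 infected
Step 6: +0 new -> 17 infected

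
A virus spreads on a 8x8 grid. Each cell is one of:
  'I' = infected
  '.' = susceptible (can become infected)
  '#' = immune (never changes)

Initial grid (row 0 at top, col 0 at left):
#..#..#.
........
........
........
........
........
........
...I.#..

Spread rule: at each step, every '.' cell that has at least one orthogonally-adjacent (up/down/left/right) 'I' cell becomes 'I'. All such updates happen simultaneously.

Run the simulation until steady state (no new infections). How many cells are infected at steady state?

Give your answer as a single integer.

Step 0 (initial): 1 infected
Step 1: +3 new -> 4 infected
Step 2: +4 new -> 8 infected
Step 3: +6 new -> 14 infected
Step 4: +7 new -> 21 infected
Step 5: +9 new -> 30 infected
Step 6: +9 new -> 39 infected
Step 7: +7 new -> 46 infected
Step 8: +7 new -> 53 infected
Step 9: +5 new -> 58 infected
Step 10: +1 new -> 59 infected
Step 11: +1 new -> 60 infected
Step 12: +0 new -> 60 infected

Answer: 60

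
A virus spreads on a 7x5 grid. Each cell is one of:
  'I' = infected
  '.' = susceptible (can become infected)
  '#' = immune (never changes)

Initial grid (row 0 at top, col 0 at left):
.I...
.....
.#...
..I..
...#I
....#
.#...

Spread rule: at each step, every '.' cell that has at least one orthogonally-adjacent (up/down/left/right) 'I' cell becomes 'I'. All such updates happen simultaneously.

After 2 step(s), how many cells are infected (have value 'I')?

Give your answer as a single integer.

Answer: 19

Derivation:
Step 0 (initial): 3 infected
Step 1: +8 new -> 11 infected
Step 2: +8 new -> 19 infected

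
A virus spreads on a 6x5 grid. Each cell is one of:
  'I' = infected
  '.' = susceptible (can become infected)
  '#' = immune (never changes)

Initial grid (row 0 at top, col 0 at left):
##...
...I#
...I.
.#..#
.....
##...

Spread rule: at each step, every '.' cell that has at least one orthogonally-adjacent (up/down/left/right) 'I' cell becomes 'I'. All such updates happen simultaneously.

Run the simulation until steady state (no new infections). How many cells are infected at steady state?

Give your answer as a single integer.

Step 0 (initial): 2 infected
Step 1: +5 new -> 7 infected
Step 2: +6 new -> 13 infected
Step 3: +5 new -> 18 infected
Step 4: +4 new -> 22 infected
Step 5: +1 new -> 23 infected
Step 6: +0 new -> 23 infected

Answer: 23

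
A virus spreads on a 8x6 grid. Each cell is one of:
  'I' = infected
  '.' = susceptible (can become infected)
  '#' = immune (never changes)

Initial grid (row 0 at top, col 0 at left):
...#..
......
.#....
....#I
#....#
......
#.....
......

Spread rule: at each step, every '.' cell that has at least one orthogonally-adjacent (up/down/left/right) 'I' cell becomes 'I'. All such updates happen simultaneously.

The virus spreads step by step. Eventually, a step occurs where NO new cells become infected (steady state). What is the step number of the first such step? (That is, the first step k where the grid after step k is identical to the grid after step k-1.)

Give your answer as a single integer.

Answer: 12

Derivation:
Step 0 (initial): 1 infected
Step 1: +1 new -> 2 infected
Step 2: +2 new -> 4 infected
Step 3: +3 new -> 7 infected
Step 4: +4 new -> 11 infected
Step 5: +3 new -> 14 infected
Step 6: +6 new -> 20 infected
Step 7: +7 new -> 27 infected
Step 8: +7 new -> 34 infected
Step 9: +5 new -> 39 infected
Step 10: +2 new -> 41 infected
Step 11: +1 new -> 42 infected
Step 12: +0 new -> 42 infected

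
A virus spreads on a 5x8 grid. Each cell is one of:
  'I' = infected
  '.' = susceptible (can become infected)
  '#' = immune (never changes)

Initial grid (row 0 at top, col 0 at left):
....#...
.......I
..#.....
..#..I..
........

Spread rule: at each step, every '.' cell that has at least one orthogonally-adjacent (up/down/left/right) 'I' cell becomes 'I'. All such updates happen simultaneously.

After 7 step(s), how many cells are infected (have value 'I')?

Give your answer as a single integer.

Step 0 (initial): 2 infected
Step 1: +7 new -> 9 infected
Step 2: +8 new -> 17 infected
Step 3: +5 new -> 22 infected
Step 4: +2 new -> 24 infected
Step 5: +3 new -> 27 infected
Step 6: +4 new -> 31 infected
Step 7: +4 new -> 35 infected

Answer: 35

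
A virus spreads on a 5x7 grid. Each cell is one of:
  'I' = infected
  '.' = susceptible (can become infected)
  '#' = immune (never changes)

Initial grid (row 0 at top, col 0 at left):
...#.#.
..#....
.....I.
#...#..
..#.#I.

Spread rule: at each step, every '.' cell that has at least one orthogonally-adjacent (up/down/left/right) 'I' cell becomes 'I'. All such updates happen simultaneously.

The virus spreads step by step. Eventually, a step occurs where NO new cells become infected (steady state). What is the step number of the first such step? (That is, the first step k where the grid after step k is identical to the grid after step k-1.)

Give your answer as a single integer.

Step 0 (initial): 2 infected
Step 1: +5 new -> 7 infected
Step 2: +4 new -> 11 infected
Step 3: +5 new -> 16 infected
Step 4: +3 new -> 19 infected
Step 5: +3 new -> 22 infected
Step 6: +3 new -> 25 infected
Step 7: +3 new -> 28 infected
Step 8: +0 new -> 28 infected

Answer: 8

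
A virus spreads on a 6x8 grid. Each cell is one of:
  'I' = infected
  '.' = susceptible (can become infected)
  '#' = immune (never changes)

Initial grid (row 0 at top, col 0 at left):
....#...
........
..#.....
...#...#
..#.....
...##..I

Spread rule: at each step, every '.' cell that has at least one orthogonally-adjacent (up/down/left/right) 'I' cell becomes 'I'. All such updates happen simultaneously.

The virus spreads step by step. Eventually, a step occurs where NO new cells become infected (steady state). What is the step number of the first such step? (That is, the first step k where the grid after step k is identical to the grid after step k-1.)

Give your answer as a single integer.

Step 0 (initial): 1 infected
Step 1: +2 new -> 3 infected
Step 2: +2 new -> 5 infected
Step 3: +2 new -> 7 infected
Step 4: +3 new -> 10 infected
Step 5: +5 new -> 15 infected
Step 6: +4 new -> 19 infected
Step 7: +4 new -> 23 infected
Step 8: +1 new -> 24 infected
Step 9: +2 new -> 26 infected
Step 10: +2 new -> 28 infected
Step 11: +3 new -> 31 infected
Step 12: +3 new -> 34 infected
Step 13: +3 new -> 37 infected
Step 14: +2 new -> 39 infected
Step 15: +2 new -> 41 infected
Step 16: +0 new -> 41 infected

Answer: 16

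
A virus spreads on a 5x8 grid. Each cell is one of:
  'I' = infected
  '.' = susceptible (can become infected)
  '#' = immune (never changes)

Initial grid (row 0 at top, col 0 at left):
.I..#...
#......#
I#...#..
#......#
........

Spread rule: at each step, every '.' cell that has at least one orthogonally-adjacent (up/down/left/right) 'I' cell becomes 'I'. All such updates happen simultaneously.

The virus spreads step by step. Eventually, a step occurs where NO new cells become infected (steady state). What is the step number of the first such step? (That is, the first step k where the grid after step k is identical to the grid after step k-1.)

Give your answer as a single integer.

Step 0 (initial): 2 infected
Step 1: +3 new -> 5 infected
Step 2: +2 new -> 7 infected
Step 3: +2 new -> 9 infected
Step 4: +3 new -> 12 infected
Step 5: +5 new -> 17 infected
Step 6: +5 new -> 22 infected
Step 7: +5 new -> 27 infected
Step 8: +4 new -> 31 infected
Step 9: +1 new -> 32 infected
Step 10: +1 new -> 33 infected
Step 11: +0 new -> 33 infected

Answer: 11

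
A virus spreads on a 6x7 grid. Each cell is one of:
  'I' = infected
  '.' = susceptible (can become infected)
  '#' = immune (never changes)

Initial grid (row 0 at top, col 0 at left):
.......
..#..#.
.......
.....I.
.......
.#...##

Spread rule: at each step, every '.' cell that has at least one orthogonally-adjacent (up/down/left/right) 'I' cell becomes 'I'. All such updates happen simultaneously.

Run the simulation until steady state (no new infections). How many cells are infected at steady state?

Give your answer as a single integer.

Answer: 37

Derivation:
Step 0 (initial): 1 infected
Step 1: +4 new -> 5 infected
Step 2: +5 new -> 10 infected
Step 3: +6 new -> 16 infected
Step 4: +7 new -> 23 infected
Step 5: +6 new -> 29 infected
Step 6: +4 new -> 33 infected
Step 7: +3 new -> 36 infected
Step 8: +1 new -> 37 infected
Step 9: +0 new -> 37 infected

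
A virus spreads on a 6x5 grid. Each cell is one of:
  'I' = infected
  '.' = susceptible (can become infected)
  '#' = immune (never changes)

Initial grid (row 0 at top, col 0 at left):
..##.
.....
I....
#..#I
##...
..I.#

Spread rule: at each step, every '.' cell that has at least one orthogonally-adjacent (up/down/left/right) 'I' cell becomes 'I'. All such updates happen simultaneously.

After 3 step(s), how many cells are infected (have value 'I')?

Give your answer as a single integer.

Answer: 23

Derivation:
Step 0 (initial): 3 infected
Step 1: +7 new -> 10 infected
Step 2: +9 new -> 19 infected
Step 3: +4 new -> 23 infected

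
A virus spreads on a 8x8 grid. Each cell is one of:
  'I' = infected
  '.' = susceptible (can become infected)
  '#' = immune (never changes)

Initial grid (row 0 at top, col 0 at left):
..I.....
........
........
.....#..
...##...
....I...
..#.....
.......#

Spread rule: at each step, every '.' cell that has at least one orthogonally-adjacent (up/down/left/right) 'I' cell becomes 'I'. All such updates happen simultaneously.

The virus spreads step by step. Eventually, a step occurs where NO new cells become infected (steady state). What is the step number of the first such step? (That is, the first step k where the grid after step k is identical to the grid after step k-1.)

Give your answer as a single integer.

Step 0 (initial): 2 infected
Step 1: +6 new -> 8 infected
Step 2: +11 new -> 19 infected
Step 3: +13 new -> 32 infected
Step 4: +14 new -> 46 infected
Step 5: +10 new -> 56 infected
Step 6: +3 new -> 59 infected
Step 7: +0 new -> 59 infected

Answer: 7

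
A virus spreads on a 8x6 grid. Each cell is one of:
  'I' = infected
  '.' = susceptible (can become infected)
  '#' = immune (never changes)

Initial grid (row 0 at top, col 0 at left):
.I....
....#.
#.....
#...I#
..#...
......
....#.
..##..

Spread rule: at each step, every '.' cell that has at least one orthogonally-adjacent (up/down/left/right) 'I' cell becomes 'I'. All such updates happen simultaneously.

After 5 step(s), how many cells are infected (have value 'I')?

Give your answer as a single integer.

Answer: 34

Derivation:
Step 0 (initial): 2 infected
Step 1: +6 new -> 8 infected
Step 2: +10 new -> 18 infected
Step 3: +7 new -> 25 infected
Step 4: +5 new -> 30 infected
Step 5: +4 new -> 34 infected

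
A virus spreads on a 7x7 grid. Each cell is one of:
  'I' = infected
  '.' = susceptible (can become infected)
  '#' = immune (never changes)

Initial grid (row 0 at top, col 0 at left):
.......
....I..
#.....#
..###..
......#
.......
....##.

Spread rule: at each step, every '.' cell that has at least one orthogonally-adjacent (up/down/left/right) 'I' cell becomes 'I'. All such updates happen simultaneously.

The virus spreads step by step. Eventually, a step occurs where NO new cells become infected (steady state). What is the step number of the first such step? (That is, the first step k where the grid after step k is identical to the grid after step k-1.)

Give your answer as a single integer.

Step 0 (initial): 1 infected
Step 1: +4 new -> 5 infected
Step 2: +6 new -> 11 infected
Step 3: +5 new -> 16 infected
Step 4: +5 new -> 21 infected
Step 5: +4 new -> 25 infected
Step 6: +5 new -> 30 infected
Step 7: +5 new -> 35 infected
Step 8: +4 new -> 39 infected
Step 9: +2 new -> 41 infected
Step 10: +0 new -> 41 infected

Answer: 10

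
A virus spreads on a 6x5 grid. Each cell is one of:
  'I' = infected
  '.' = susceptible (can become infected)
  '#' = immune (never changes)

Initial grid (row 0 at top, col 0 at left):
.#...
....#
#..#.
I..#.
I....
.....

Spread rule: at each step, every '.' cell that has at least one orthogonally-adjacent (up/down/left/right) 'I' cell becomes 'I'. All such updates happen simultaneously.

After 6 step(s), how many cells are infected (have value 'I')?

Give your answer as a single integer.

Answer: 24

Derivation:
Step 0 (initial): 2 infected
Step 1: +3 new -> 5 infected
Step 2: +4 new -> 9 infected
Step 3: +4 new -> 13 infected
Step 4: +4 new -> 17 infected
Step 5: +5 new -> 22 infected
Step 6: +2 new -> 24 infected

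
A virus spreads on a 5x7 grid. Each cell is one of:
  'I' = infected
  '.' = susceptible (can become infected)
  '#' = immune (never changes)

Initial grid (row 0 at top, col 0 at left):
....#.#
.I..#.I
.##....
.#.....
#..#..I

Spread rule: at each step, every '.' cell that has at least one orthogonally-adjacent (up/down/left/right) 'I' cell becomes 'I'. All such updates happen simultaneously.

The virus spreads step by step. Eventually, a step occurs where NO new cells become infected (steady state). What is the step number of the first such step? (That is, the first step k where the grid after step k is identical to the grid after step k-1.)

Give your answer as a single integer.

Step 0 (initial): 3 infected
Step 1: +7 new -> 10 infected
Step 2: +8 new -> 18 infected
Step 3: +5 new -> 23 infected
Step 4: +1 new -> 24 infected
Step 5: +1 new -> 25 infected
Step 6: +1 new -> 26 infected
Step 7: +1 new -> 27 infected
Step 8: +0 new -> 27 infected

Answer: 8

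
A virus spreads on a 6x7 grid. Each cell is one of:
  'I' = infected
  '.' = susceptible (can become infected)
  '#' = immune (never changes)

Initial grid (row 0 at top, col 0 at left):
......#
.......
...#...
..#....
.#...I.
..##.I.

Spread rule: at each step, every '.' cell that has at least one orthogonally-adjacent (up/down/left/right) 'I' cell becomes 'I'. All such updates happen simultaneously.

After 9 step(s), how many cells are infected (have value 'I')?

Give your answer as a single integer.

Answer: 32

Derivation:
Step 0 (initial): 2 infected
Step 1: +5 new -> 7 infected
Step 2: +4 new -> 11 infected
Step 3: +5 new -> 16 infected
Step 4: +3 new -> 19 infected
Step 5: +2 new -> 21 infected
Step 6: +2 new -> 23 infected
Step 7: +3 new -> 26 infected
Step 8: +3 new -> 29 infected
Step 9: +3 new -> 32 infected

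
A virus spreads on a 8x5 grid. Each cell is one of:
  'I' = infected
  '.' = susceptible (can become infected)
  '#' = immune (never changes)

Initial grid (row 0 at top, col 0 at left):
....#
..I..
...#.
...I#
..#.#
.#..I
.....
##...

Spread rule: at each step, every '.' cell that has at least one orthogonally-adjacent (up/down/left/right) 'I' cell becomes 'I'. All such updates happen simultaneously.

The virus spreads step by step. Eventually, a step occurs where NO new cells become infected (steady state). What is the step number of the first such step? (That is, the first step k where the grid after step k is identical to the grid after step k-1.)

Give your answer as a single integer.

Step 0 (initial): 3 infected
Step 1: +8 new -> 11 infected
Step 2: +9 new -> 20 infected
Step 3: +7 new -> 27 infected
Step 4: +3 new -> 30 infected
Step 5: +2 new -> 32 infected
Step 6: +0 new -> 32 infected

Answer: 6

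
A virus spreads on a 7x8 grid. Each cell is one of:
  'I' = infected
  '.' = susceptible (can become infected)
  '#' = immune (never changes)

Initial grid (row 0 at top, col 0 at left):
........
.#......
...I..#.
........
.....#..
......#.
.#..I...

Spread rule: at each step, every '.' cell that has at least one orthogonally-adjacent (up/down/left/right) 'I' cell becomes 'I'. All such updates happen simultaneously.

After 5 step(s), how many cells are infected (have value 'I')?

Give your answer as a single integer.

Answer: 48

Derivation:
Step 0 (initial): 2 infected
Step 1: +7 new -> 9 infected
Step 2: +13 new -> 22 infected
Step 3: +9 new -> 31 infected
Step 4: +9 new -> 40 infected
Step 5: +8 new -> 48 infected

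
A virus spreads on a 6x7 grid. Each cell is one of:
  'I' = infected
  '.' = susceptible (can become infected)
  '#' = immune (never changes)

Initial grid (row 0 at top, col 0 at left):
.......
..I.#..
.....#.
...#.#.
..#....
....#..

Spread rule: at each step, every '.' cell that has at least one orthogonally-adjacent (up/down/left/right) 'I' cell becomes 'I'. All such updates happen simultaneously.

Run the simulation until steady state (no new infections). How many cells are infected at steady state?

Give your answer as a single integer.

Answer: 36

Derivation:
Step 0 (initial): 1 infected
Step 1: +4 new -> 5 infected
Step 2: +6 new -> 11 infected
Step 3: +5 new -> 16 infected
Step 4: +4 new -> 20 infected
Step 5: +5 new -> 25 infected
Step 6: +5 new -> 30 infected
Step 7: +4 new -> 34 infected
Step 8: +2 new -> 36 infected
Step 9: +0 new -> 36 infected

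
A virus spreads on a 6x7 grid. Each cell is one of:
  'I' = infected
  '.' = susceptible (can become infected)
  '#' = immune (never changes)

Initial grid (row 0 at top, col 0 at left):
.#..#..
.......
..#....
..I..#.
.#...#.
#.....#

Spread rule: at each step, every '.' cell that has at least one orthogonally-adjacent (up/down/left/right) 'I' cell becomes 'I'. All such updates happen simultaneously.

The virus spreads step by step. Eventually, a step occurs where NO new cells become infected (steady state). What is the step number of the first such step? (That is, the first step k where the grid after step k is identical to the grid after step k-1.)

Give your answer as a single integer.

Step 0 (initial): 1 infected
Step 1: +3 new -> 4 infected
Step 2: +6 new -> 10 infected
Step 3: +8 new -> 18 infected
Step 4: +6 new -> 24 infected
Step 5: +5 new -> 29 infected
Step 6: +3 new -> 32 infected
Step 7: +2 new -> 34 infected
Step 8: +0 new -> 34 infected

Answer: 8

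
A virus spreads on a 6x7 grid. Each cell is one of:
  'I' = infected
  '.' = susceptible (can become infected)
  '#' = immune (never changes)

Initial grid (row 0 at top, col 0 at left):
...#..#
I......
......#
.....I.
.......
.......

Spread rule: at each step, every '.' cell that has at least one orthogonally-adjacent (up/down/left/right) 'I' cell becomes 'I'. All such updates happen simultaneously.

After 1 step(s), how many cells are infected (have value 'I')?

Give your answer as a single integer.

Answer: 9

Derivation:
Step 0 (initial): 2 infected
Step 1: +7 new -> 9 infected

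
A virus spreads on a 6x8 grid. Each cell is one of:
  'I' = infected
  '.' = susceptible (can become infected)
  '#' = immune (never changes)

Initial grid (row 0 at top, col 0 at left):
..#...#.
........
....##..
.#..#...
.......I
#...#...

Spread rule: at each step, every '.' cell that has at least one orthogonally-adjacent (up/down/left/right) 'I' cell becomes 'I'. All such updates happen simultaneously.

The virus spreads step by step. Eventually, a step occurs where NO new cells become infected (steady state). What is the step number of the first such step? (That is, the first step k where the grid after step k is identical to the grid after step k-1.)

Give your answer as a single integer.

Step 0 (initial): 1 infected
Step 1: +3 new -> 4 infected
Step 2: +4 new -> 8 infected
Step 3: +5 new -> 13 infected
Step 4: +3 new -> 16 infected
Step 5: +4 new -> 20 infected
Step 6: +6 new -> 26 infected
Step 7: +5 new -> 31 infected
Step 8: +4 new -> 35 infected
Step 9: +2 new -> 37 infected
Step 10: +2 new -> 39 infected
Step 11: +1 new -> 40 infected
Step 12: +0 new -> 40 infected

Answer: 12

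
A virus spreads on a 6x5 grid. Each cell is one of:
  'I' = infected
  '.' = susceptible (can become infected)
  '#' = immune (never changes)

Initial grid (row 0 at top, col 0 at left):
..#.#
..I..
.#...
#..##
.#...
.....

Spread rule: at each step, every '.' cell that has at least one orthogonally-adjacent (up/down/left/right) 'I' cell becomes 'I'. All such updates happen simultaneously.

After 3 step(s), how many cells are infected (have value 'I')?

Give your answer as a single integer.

Step 0 (initial): 1 infected
Step 1: +3 new -> 4 infected
Step 2: +6 new -> 10 infected
Step 3: +5 new -> 15 infected

Answer: 15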